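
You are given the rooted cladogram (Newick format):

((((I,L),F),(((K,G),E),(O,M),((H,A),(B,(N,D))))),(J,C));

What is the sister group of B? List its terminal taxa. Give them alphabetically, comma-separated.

B attaches to the tree at the node subtending (B,(N,D)).
The other lineage descending from that same node — the sister group — is (N,D); its 2 tips in alphabetical order are the answer.

D, N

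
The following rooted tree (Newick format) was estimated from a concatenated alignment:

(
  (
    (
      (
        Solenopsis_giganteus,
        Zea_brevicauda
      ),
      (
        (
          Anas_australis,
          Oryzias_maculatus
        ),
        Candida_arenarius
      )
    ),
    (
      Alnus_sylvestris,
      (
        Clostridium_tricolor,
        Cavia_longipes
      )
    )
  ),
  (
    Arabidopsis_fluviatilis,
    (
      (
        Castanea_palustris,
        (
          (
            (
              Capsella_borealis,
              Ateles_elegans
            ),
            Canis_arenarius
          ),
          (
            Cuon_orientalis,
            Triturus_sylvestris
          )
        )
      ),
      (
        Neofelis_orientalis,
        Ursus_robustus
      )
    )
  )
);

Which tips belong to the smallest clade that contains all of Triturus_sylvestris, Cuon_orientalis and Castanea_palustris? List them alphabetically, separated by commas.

Tracing Triturus_sylvestris: it sits inside (Cuon_orientalis,Triturus_sylvestris).
Tracing Cuon_orientalis: it sits inside (Cuon_orientalis,Triturus_sylvestris).
Tracing Castanea_palustris: it sits inside (Castanea_palustris,(((Capsella_borealis,Ateles_elegans),Canis_arenarius),(Cuon_orientalis,Triturus_sylvestris))).
The smallest clade enclosing all 3 is (Castanea_palustris,(((Capsella_borealis,Ateles_elegans),Canis_arenarius),(Cuon_orientalis,Triturus_sylvestris))); the answer is its 6 terminal taxa in alphabetical order.

Ateles_elegans, Canis_arenarius, Capsella_borealis, Castanea_palustris, Cuon_orientalis, Triturus_sylvestris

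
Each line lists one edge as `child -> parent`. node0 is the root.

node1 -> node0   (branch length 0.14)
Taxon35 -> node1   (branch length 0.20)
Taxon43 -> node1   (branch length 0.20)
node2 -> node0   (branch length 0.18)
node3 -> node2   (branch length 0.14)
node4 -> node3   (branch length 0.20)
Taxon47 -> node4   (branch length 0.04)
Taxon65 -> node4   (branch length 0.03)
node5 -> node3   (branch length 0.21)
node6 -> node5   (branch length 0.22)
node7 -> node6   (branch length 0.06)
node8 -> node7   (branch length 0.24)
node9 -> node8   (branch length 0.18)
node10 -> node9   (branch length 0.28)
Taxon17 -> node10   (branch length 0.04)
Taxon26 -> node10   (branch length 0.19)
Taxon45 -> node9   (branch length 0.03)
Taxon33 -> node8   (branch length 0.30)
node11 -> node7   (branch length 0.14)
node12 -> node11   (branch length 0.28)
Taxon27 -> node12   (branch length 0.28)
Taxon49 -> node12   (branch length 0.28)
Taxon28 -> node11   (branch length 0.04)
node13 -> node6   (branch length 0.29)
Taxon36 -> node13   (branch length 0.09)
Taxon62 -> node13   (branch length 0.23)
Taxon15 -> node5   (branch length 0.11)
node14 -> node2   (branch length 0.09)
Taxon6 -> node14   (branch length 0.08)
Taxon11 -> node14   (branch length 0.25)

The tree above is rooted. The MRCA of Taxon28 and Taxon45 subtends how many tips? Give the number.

7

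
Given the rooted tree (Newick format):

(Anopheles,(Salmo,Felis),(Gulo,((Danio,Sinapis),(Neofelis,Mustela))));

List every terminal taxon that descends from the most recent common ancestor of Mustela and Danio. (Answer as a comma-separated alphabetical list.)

Tracing Mustela: it sits inside (Neofelis,Mustela).
Tracing Danio: it sits inside (Danio,Sinapis).
The smallest clade enclosing both is ((Danio,Sinapis),(Neofelis,Mustela)); the answer is its 4 terminal taxa in alphabetical order.

Danio, Mustela, Neofelis, Sinapis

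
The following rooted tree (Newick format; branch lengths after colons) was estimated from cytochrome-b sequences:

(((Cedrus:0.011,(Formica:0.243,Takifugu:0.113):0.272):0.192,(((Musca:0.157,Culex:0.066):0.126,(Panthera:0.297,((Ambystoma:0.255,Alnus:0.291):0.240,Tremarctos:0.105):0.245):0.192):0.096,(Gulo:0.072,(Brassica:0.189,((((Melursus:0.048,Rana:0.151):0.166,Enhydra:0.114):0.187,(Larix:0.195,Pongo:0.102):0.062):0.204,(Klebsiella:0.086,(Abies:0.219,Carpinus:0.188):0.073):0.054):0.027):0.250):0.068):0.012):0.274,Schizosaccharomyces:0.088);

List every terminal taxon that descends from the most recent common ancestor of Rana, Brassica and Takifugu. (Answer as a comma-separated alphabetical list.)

Abies, Alnus, Ambystoma, Brassica, Carpinus, Cedrus, Culex, Enhydra, Formica, Gulo, Klebsiella, Larix, Melursus, Musca, Panthera, Pongo, Rana, Takifugu, Tremarctos

Tracing Rana: it sits inside (Melursus,Rana).
Tracing Brassica: it sits inside (Brassica,((((Melursus,Rana),Enhydra),(Larix,Pongo)),(Klebsiella,(Abies,Carpinus)))).
Tracing Takifugu: it sits inside (Formica,Takifugu).
The smallest clade enclosing all 3 is ((Cedrus,(Formica,Takifugu)),(((Musca,Culex),(Panthera,((Ambystoma,Alnus),Tremarctos))),(Gulo,(Brassica,((((Melursus,Rana),Enhydra),(Larix,Pongo)),(Klebsiella,(Abies,Carpinus))))))); the answer is its 19 terminal taxa in alphabetical order.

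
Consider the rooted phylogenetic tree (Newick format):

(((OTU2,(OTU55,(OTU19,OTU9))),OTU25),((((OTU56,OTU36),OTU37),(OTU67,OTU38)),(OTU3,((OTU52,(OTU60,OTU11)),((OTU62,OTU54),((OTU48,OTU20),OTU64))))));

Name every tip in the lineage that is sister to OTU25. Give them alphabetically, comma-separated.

OTU25 attaches to the tree at the node subtending ((OTU2,(OTU55,(OTU19,OTU9))),OTU25).
The other lineage descending from that same node — the sister group — is (OTU2,(OTU55,(OTU19,OTU9))); its 4 tips in alphabetical order are the answer.

OTU19, OTU2, OTU55, OTU9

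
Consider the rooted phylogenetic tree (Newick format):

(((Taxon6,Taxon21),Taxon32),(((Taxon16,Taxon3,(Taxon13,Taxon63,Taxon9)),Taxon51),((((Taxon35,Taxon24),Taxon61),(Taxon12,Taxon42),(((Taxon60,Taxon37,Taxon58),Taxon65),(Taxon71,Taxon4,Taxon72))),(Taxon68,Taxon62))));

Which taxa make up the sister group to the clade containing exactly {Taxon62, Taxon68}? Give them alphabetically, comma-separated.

Taxon12, Taxon24, Taxon35, Taxon37, Taxon4, Taxon42, Taxon58, Taxon60, Taxon61, Taxon65, Taxon71, Taxon72

The clade containing exactly {Taxon62, Taxon68} attaches to the tree at the node subtending ((((Taxon35,Taxon24),Taxon61),(Taxon12,Taxon42),(((Taxon60,Taxon37,Taxon58),Taxon65),(Taxon71,Taxon4,Taxon72))),(Taxon68,Taxon62)).
The other lineage descending from that same node — the sister group — is (((Taxon35,Taxon24),Taxon61),(Taxon12,Taxon42),(((Taxon60,Taxon37,Taxon58),Taxon65),(Taxon71,Taxon4,Taxon72))); its 12 tips in alphabetical order are the answer.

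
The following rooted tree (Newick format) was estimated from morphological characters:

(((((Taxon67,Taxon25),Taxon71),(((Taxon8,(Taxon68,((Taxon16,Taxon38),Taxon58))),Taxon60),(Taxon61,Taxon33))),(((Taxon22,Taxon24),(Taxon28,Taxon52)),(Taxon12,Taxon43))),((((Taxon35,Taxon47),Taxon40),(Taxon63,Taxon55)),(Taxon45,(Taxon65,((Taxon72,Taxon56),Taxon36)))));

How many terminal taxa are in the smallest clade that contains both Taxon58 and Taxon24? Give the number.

The MRCA of Taxon58 and Taxon24 is the node subtending ((((Taxon67,Taxon25),Taxon71),(((Taxon8,(Taxon68,((Taxon16,Taxon38),Taxon58))),Taxon60),(Taxon61,Taxon33))),(((Taxon22,Taxon24),(Taxon28,Taxon52)),(Taxon12,Taxon43))).
That clade contains 17 terminal taxa: Taxon12, Taxon16, Taxon22, Taxon24, Taxon25, Taxon28, Taxon33, Taxon38, Taxon43, Taxon52, Taxon58, Taxon60, Taxon61, Taxon67, Taxon68, Taxon71, Taxon8.

17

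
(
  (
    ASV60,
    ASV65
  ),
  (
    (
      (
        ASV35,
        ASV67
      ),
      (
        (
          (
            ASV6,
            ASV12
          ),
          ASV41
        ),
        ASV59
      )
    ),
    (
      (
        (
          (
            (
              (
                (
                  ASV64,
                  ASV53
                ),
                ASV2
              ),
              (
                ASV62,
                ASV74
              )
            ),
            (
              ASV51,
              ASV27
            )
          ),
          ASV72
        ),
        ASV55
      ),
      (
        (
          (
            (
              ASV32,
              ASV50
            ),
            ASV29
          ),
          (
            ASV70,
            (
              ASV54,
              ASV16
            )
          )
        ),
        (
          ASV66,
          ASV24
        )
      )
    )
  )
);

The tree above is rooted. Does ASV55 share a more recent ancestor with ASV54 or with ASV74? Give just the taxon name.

The MRCA of ASV55 and ASV74 subtends ((((((ASV64,ASV53),ASV2),(ASV62,ASV74)),(ASV51,ASV27)),ASV72),ASV55) (9 taxa).
The MRCA of ASV55 and ASV54 subtends (((((((ASV64,ASV53),ASV2),(ASV62,ASV74)),(ASV51,ASV27)),ASV72),ASV55),((((ASV32,ASV50),ASV29),(ASV70,(ASV54,ASV16))),(ASV66,ASV24))) (17 taxa).
The first is nested inside the second, so ASV55 shares a more recent common ancestor with ASV74.

ASV74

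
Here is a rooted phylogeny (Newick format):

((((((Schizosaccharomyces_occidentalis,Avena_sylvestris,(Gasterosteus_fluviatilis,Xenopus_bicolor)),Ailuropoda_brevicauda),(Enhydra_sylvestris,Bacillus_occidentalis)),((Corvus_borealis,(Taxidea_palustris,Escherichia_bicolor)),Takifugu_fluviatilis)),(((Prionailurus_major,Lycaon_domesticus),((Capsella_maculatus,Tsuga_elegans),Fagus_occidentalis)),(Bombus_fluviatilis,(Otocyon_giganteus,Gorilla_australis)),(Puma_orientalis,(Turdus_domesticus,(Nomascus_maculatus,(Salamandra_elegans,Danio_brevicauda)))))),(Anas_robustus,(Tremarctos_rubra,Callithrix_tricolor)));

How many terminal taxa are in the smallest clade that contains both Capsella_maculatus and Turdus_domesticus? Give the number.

The MRCA of Capsella_maculatus and Turdus_domesticus is the node subtending (((Prionailurus_major,Lycaon_domesticus),((Capsella_maculatus,Tsuga_elegans),Fagus_occidentalis)),(Bombus_fluviatilis,(Otocyon_giganteus,Gorilla_australis)),(Puma_orientalis,(Turdus_domesticus,(Nomascus_maculatus,(Salamandra_elegans,Danio_brevicauda))))).
That clade contains 13 terminal taxa: Bombus_fluviatilis, Capsella_maculatus, Danio_brevicauda, Fagus_occidentalis, Gorilla_australis, Lycaon_domesticus, Nomascus_maculatus, Otocyon_giganteus, Prionailurus_major, Puma_orientalis, Salamandra_elegans, Tsuga_elegans, Turdus_domesticus.

13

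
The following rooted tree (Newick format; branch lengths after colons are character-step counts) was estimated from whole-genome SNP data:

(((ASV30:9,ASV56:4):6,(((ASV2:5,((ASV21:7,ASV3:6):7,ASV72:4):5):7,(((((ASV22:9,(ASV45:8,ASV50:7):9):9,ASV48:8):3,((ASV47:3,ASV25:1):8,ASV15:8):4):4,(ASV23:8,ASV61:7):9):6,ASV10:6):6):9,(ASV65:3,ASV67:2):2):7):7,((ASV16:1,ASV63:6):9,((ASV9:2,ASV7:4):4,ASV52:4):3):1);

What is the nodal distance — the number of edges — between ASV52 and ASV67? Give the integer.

7

The MRCA of ASV52 and ASV67 is the root of the tree.
From ASV52 up to that node: 3 branches. From ASV67 up to the same node: 4 branches. Total: 3 + 4 = 7.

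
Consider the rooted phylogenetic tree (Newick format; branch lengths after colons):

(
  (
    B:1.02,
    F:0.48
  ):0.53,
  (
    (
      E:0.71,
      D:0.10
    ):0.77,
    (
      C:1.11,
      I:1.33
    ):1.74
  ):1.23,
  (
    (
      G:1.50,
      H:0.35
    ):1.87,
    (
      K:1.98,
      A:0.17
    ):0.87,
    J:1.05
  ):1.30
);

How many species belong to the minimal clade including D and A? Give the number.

11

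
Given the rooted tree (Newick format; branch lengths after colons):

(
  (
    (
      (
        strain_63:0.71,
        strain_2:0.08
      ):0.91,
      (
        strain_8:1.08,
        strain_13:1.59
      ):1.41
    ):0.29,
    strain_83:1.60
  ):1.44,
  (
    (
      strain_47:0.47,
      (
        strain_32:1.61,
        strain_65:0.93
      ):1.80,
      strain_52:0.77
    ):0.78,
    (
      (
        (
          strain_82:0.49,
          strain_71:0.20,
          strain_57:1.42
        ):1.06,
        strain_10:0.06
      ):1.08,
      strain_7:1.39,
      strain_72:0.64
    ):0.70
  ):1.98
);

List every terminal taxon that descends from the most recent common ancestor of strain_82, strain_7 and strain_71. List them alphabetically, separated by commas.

Tracing strain_82: it sits inside (strain_82,strain_71,strain_57).
Tracing strain_7: it sits inside (((strain_82,strain_71,strain_57),strain_10),strain_7,strain_72).
Tracing strain_71: it sits inside (strain_82,strain_71,strain_57).
The smallest clade enclosing all 3 is (((strain_82,strain_71,strain_57),strain_10),strain_7,strain_72); the answer is its 6 terminal taxa in alphabetical order.

strain_10, strain_57, strain_7, strain_71, strain_72, strain_82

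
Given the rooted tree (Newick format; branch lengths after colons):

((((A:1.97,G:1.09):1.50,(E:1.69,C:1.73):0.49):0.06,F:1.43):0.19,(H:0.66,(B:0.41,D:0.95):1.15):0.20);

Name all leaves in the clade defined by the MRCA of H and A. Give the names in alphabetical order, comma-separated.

A, B, C, D, E, F, G, H

Tracing H: it sits inside (H,(B,D)).
Tracing A: it sits inside (A,G).
The smallest clade enclosing both is the whole tree (their MRCA is the root), so the answer is all 8 tips in alphabetical order.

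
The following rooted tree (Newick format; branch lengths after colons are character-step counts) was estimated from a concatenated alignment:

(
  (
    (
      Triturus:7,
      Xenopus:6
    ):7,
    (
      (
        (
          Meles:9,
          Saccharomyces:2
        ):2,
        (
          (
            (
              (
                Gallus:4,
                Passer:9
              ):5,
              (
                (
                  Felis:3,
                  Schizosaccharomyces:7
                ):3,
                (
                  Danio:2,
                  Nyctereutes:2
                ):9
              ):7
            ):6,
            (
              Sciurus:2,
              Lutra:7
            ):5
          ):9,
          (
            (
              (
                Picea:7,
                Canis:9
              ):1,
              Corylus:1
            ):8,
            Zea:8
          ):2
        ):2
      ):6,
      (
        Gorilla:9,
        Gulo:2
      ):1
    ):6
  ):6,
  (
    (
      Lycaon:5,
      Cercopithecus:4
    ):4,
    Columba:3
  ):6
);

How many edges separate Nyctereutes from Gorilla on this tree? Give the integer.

The MRCA of Nyctereutes and Gorilla is the node subtending (((Meles,Saccharomyces),((((Gallus,Passer),((Felis,Schizosaccharomyces),(Danio,Nyctereutes))),(Sciurus,Lutra)),(((Picea,Canis),Corylus),Zea))),(Gorilla,Gulo)).
From Nyctereutes up to that node: 7 branches. From Gorilla up to the same node: 2 branches. Total: 7 + 2 = 9.

9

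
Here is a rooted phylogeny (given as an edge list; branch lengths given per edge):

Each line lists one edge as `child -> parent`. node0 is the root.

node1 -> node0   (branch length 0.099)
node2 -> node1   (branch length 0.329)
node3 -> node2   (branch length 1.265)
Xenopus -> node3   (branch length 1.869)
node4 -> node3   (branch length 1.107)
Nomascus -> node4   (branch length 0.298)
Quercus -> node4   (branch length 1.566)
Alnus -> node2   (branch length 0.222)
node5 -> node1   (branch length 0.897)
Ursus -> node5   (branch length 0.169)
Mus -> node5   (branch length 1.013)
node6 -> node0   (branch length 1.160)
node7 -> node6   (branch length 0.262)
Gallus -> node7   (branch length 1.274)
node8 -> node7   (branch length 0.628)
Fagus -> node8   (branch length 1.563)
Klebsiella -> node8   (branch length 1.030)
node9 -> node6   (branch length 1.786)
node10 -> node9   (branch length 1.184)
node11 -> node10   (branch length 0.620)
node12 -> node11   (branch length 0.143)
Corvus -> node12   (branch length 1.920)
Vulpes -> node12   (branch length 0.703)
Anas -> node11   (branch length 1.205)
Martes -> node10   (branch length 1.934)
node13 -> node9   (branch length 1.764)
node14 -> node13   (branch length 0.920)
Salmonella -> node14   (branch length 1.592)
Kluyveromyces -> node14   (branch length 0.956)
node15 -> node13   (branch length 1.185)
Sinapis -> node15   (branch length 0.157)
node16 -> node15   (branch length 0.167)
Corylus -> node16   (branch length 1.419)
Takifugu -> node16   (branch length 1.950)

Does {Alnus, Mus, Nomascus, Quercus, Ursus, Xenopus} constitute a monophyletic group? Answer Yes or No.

Yes

The most recent common ancestor of these taxa subtends (((Xenopus,(Nomascus,Quercus)),Alnus),(Ursus,Mus)).
That clade has exactly 6 tips — every listed taxon and nothing else — so the group is monophyletic.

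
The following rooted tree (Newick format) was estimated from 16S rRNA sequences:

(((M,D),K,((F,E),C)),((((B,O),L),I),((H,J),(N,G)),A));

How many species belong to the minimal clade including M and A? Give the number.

The MRCA of M and A is the root, so the clade is the entire tree.
That clade contains 15 terminal taxa: A, B, C, D, E, F, G, H, I, J, K, L, M, N, O.

15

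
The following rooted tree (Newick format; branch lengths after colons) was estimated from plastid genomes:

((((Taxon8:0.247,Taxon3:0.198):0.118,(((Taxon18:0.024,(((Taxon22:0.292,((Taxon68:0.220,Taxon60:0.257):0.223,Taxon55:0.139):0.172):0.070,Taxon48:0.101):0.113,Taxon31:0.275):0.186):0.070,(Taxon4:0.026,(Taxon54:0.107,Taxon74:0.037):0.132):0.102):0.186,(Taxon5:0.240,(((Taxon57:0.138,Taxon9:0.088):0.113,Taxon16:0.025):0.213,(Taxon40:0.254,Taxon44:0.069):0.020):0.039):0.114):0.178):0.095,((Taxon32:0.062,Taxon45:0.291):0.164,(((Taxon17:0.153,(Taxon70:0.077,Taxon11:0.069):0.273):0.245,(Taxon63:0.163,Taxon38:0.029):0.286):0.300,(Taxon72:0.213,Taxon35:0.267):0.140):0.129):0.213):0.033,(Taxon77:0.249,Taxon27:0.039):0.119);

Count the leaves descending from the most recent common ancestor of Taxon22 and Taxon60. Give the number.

4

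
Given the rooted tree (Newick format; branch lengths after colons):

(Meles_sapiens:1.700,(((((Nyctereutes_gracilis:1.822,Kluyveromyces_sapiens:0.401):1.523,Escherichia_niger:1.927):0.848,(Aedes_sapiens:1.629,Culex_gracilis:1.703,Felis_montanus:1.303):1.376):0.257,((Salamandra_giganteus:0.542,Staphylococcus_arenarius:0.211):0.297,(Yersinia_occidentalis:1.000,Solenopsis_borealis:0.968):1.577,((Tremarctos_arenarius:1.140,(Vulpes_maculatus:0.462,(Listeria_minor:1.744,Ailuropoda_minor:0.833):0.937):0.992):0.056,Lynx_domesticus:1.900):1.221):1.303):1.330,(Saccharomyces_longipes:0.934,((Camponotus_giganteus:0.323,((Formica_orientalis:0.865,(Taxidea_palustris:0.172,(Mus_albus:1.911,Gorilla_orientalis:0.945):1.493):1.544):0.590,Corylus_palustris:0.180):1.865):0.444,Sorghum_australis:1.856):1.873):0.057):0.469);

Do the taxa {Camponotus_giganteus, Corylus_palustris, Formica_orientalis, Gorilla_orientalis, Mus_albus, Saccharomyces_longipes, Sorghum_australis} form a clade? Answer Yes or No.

The MRCA of the listed taxa subtends (Saccharomyces_longipes,((Camponotus_giganteus,((Formica_orientalis,(Taxidea_palustris,(Mus_albus,Gorilla_orientalis))),Corylus_palustris)),Sorghum_australis)).
That clade also contains Taxidea_palustris, which is not in the proposed group, so the group is not monophyletic.

No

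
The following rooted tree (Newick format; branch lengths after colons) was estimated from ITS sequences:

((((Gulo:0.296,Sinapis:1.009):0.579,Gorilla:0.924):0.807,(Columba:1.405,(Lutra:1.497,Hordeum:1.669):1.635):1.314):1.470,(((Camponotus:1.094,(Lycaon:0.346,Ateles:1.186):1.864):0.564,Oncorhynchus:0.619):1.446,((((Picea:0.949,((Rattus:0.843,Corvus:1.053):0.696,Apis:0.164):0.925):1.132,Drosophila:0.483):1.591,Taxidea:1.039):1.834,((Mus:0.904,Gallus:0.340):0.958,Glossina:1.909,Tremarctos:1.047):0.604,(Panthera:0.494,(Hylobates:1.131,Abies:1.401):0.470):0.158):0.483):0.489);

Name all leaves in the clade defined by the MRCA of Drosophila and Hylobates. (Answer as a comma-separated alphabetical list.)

Tracing Drosophila: it sits inside ((Picea,((Rattus,Corvus),Apis)),Drosophila).
Tracing Hylobates: it sits inside (Hylobates,Abies).
The smallest clade enclosing both is ((((Picea,((Rattus,Corvus),Apis)),Drosophila),Taxidea),((Mus,Gallus),Glossina,Tremarctos),(Panthera,(Hylobates,Abies))); the answer is its 13 terminal taxa in alphabetical order.

Abies, Apis, Corvus, Drosophila, Gallus, Glossina, Hylobates, Mus, Panthera, Picea, Rattus, Taxidea, Tremarctos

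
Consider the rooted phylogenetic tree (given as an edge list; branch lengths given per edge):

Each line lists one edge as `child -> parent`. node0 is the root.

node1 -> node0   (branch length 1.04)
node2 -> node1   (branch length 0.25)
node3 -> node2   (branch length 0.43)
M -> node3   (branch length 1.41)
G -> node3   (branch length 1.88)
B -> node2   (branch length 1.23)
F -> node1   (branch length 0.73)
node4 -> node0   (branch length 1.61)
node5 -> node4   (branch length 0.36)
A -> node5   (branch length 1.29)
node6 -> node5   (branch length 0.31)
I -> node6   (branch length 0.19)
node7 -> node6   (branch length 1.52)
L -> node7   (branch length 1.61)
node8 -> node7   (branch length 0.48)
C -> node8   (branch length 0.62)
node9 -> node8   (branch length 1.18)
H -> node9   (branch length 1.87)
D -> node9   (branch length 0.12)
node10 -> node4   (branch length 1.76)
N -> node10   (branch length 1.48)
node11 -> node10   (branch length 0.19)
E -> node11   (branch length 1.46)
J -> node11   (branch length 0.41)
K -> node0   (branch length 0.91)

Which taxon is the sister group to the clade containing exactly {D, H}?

C

The clade containing exactly {D, H} attaches to the tree at the node subtending (C,(H,D)).
The other lineage descending from that same node — the sister group — is the single tip C.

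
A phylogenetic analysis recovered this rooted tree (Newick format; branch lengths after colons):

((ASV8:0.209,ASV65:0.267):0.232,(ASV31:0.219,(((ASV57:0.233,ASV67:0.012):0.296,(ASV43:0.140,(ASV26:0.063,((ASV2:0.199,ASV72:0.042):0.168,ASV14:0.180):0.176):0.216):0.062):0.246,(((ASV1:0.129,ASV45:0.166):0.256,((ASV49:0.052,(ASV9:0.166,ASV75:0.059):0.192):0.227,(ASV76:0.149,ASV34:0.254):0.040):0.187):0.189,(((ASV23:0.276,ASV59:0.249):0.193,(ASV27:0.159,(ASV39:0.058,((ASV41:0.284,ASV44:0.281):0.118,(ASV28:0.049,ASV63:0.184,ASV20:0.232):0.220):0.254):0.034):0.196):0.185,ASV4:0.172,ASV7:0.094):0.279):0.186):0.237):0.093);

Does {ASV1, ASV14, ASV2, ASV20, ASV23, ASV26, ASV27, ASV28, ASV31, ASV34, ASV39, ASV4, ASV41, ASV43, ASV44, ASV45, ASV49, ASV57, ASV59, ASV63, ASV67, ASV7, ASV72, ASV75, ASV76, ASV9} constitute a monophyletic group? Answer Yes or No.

Yes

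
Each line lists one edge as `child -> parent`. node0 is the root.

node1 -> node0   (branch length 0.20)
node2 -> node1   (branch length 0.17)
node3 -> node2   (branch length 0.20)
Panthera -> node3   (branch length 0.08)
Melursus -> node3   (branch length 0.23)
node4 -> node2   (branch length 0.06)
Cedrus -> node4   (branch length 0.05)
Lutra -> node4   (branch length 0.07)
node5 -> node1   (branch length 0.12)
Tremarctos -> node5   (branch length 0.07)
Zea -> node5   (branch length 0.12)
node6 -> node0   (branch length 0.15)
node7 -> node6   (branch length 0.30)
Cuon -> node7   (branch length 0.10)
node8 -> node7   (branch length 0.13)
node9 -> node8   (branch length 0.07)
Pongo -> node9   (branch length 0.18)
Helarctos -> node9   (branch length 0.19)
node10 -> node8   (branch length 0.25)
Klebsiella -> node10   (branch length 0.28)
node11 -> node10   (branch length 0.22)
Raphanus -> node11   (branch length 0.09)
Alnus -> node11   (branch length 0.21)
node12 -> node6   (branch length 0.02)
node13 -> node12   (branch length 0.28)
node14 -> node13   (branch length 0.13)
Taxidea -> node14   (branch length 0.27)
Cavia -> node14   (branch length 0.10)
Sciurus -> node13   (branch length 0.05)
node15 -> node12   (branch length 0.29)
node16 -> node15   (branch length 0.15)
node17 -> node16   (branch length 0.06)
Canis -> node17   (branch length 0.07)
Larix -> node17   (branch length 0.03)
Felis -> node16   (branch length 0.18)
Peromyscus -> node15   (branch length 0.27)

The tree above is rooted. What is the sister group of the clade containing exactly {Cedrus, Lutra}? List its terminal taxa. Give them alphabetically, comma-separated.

Melursus, Panthera

The clade containing exactly {Cedrus, Lutra} attaches to the tree at the node subtending ((Panthera,Melursus),(Cedrus,Lutra)).
The other lineage descending from that same node — the sister group — is (Panthera,Melursus); its 2 tips in alphabetical order are the answer.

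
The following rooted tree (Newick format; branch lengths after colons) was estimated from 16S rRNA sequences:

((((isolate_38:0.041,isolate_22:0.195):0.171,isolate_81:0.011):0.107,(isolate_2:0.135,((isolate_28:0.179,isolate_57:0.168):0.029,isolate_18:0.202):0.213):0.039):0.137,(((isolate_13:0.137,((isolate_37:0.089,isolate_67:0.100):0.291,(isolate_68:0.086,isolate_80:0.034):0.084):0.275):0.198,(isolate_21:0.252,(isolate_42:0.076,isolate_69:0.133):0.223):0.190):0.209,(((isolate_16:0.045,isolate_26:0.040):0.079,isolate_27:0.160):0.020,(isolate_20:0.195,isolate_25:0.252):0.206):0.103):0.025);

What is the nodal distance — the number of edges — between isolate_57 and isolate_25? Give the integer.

9

The MRCA of isolate_57 and isolate_25 is the root of the tree.
From isolate_57 up to that node: 5 branches. From isolate_25 up to the same node: 4 branches. Total: 5 + 4 = 9.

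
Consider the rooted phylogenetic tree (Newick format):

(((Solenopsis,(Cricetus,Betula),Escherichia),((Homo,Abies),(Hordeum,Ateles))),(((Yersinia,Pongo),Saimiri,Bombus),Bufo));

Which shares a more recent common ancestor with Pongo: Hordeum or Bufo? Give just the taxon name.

Bufo

The MRCA of Pongo and Bufo subtends (((Yersinia,Pongo),Saimiri,Bombus),Bufo) (5 taxa).
The MRCA of Pongo and Hordeum is the root, subtending the entire tree (13 taxa).
The first is nested inside the second, so Pongo shares a more recent common ancestor with Bufo.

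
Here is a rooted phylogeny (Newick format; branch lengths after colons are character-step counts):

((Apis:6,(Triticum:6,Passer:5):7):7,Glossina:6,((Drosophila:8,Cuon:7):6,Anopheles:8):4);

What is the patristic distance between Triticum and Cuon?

The path runs Triticum → … → MRCA → … → Cuon; the MRCA is the root of the tree.
Branch lengths along that path: 6 + 7 + 7 + 4 + 6 + 7 = 37.

37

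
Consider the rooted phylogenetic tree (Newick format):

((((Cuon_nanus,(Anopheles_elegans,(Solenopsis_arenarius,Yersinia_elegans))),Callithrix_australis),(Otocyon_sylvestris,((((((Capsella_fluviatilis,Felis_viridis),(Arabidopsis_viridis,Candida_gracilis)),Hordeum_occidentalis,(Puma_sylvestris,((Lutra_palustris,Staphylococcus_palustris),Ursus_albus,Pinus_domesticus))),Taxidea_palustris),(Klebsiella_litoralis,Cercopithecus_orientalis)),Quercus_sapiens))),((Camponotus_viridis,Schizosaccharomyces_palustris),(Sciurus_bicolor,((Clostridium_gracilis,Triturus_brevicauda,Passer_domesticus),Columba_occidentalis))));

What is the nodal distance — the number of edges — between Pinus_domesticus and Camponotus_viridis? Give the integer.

12

The MRCA of Pinus_domesticus and Camponotus_viridis is the root of the tree.
From Pinus_domesticus up to that node: 9 branches. From Camponotus_viridis up to the same node: 3 branches. Total: 9 + 3 = 12.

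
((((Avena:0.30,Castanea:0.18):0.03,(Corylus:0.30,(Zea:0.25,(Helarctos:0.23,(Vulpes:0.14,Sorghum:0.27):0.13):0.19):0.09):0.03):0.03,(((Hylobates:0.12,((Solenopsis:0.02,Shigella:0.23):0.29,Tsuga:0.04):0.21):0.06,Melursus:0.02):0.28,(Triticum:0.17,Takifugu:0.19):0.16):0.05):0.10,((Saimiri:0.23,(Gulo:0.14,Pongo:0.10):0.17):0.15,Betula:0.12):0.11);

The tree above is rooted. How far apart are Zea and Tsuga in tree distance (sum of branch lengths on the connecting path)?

1.04

The path runs Zea → … → MRCA → … → Tsuga; the MRCA is the node subtending (((Avena,Castanea),(Corylus,(Zea,(Helarctos,(Vulpes,Sorghum))))),(((Hylobates,((Solenopsis,Shigella),Tsuga)),Melursus),(Triticum,Takifugu))).
Branch lengths along that path: 0.25 + 0.09 + 0.03 + 0.03 + 0.05 + 0.28 + 0.06 + 0.21 + 0.04 = 1.04.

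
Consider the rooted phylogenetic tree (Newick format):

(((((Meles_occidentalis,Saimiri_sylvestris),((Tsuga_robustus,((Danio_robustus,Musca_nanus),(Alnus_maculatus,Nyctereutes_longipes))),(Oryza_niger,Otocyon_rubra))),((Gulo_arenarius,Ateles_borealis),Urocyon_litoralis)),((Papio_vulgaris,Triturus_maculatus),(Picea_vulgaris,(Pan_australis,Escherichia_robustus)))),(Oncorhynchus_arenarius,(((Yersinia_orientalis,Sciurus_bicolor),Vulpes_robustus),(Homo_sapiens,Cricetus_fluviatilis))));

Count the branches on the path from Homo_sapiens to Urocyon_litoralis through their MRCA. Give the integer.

The MRCA of Homo_sapiens and Urocyon_litoralis is the root of the tree.
From Homo_sapiens up to that node: 4 branches. From Urocyon_litoralis up to the same node: 4 branches. Total: 4 + 4 = 8.

8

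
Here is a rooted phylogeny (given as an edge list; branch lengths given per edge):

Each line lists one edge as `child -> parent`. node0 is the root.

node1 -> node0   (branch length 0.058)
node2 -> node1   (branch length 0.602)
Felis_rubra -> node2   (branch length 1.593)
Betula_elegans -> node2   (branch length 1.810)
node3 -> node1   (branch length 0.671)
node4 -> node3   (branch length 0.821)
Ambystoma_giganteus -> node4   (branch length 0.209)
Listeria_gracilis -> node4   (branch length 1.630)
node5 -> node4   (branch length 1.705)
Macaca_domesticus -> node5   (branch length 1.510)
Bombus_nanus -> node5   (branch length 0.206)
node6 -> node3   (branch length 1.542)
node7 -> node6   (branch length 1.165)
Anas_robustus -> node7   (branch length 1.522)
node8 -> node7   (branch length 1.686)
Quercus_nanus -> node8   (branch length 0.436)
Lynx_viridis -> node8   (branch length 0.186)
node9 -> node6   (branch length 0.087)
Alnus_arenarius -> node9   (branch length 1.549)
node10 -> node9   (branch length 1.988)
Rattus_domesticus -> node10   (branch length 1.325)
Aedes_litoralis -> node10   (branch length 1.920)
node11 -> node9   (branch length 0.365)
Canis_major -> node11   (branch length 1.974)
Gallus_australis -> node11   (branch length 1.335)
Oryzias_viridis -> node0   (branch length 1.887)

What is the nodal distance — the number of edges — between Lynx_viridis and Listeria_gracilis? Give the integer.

The MRCA of Lynx_viridis and Listeria_gracilis is the node subtending ((Ambystoma_giganteus,Listeria_gracilis,(Macaca_domesticus,Bombus_nanus)),((Anas_robustus,(Quercus_nanus,Lynx_viridis)),(Alnus_arenarius,(Rattus_domesticus,Aedes_litoralis),(Canis_major,Gallus_australis)))).
From Lynx_viridis up to that node: 4 branches. From Listeria_gracilis up to the same node: 2 branches. Total: 4 + 2 = 6.

6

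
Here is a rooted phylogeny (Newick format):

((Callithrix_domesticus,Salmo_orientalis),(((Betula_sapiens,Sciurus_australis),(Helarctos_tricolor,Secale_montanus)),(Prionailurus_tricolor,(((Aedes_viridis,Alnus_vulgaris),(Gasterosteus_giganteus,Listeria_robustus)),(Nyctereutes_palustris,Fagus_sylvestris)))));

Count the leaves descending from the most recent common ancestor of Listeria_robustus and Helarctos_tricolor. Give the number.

The MRCA of Listeria_robustus and Helarctos_tricolor is the node subtending (((Betula_sapiens,Sciurus_australis),(Helarctos_tricolor,Secale_montanus)),(Prionailurus_tricolor,(((Aedes_viridis,Alnus_vulgaris),(Gasterosteus_giganteus,Listeria_robustus)),(Nyctereutes_palustris,Fagus_sylvestris)))).
That clade contains 11 terminal taxa: Aedes_viridis, Alnus_vulgaris, Betula_sapiens, Fagus_sylvestris, Gasterosteus_giganteus, Helarctos_tricolor, Listeria_robustus, Nyctereutes_palustris, Prionailurus_tricolor, Sciurus_australis, Secale_montanus.

11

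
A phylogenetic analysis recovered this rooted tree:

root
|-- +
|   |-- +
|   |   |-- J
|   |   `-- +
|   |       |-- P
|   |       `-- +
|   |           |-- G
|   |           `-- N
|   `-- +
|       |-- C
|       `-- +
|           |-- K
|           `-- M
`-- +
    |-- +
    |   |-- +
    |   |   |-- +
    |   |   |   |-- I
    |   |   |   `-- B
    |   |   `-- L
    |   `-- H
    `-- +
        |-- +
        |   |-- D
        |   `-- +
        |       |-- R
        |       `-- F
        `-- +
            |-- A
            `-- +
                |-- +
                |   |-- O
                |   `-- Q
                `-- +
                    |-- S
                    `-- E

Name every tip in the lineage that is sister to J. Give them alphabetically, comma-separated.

J attaches to the tree at the node subtending (J,(P,(G,N))).
The other lineage descending from that same node — the sister group — is (P,(G,N)); its 3 tips in alphabetical order are the answer.

G, N, P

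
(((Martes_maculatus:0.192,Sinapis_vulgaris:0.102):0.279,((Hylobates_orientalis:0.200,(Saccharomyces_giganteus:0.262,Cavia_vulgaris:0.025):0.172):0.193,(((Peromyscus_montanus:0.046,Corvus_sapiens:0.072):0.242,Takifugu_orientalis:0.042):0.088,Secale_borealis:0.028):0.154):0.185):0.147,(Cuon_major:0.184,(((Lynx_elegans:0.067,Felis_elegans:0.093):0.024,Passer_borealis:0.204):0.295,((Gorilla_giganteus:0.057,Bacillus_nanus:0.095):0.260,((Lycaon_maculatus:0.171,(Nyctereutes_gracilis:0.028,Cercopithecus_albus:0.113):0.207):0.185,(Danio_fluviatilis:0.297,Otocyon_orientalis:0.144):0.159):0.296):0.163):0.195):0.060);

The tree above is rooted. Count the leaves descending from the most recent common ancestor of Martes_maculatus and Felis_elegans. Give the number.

20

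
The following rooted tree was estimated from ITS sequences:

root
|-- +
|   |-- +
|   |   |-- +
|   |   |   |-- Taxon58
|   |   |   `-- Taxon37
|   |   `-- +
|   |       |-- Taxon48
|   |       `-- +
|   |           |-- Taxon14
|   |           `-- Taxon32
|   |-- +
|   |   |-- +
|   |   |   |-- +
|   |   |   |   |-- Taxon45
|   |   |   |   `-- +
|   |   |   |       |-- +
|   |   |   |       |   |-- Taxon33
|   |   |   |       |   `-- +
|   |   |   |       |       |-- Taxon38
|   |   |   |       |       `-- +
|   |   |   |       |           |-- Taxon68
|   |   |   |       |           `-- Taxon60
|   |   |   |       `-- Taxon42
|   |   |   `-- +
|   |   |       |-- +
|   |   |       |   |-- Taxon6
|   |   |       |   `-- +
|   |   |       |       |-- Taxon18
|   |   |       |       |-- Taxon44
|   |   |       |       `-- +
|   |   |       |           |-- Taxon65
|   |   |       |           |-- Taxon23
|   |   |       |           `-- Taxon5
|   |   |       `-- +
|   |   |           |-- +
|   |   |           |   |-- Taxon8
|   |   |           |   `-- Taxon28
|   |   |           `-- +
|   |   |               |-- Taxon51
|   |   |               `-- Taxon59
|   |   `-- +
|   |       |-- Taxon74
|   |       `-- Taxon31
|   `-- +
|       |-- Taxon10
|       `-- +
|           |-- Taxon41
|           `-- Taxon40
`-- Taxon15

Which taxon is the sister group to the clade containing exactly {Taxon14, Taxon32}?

The clade containing exactly {Taxon14, Taxon32} attaches to the tree at the node subtending (Taxon48,(Taxon14,Taxon32)).
The other lineage descending from that same node — the sister group — is the single tip Taxon48.

Taxon48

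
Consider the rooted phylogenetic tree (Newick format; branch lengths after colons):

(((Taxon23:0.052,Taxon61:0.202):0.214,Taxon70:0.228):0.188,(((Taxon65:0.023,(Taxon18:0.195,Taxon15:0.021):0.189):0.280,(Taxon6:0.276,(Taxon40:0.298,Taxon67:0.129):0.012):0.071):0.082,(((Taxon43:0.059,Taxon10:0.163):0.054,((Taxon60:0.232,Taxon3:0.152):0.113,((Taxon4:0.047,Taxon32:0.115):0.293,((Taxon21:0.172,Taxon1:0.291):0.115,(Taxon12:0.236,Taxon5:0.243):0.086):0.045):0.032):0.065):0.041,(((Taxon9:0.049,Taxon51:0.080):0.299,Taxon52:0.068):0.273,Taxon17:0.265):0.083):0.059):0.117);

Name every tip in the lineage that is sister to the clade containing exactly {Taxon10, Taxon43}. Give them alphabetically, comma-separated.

The clade containing exactly {Taxon10, Taxon43} attaches to the tree at the node subtending ((Taxon43,Taxon10),((Taxon60,Taxon3),((Taxon4,Taxon32),((Taxon21,Taxon1),(Taxon12,Taxon5))))).
The other lineage descending from that same node — the sister group — is ((Taxon60,Taxon3),((Taxon4,Taxon32),((Taxon21,Taxon1),(Taxon12,Taxon5)))); its 8 tips in alphabetical order are the answer.

Taxon1, Taxon12, Taxon21, Taxon3, Taxon32, Taxon4, Taxon5, Taxon60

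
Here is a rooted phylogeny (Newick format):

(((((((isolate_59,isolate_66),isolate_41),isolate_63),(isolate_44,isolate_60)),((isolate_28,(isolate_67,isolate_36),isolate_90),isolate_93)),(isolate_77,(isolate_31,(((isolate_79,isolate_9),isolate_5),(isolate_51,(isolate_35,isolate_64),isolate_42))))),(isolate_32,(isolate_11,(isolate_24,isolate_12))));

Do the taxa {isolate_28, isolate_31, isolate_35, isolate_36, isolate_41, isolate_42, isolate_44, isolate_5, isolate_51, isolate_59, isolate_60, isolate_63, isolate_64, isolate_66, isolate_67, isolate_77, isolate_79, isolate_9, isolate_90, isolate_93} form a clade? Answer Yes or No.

Yes

The most recent common ancestor of these taxa subtends ((((((isolate_59,isolate_66),isolate_41),isolate_63),(isolate_44,isolate_60)),((isolate_28,(isolate_67,isolate_36),isolate_90),isolate_93)),(isolate_77,(isolate_31,(((isolate_79,isolate_9),isolate_5),(isolate_51,(isolate_35,isolate_64),isolate_42))))).
That clade has exactly 20 tips — every listed taxon and nothing else — so the group is monophyletic.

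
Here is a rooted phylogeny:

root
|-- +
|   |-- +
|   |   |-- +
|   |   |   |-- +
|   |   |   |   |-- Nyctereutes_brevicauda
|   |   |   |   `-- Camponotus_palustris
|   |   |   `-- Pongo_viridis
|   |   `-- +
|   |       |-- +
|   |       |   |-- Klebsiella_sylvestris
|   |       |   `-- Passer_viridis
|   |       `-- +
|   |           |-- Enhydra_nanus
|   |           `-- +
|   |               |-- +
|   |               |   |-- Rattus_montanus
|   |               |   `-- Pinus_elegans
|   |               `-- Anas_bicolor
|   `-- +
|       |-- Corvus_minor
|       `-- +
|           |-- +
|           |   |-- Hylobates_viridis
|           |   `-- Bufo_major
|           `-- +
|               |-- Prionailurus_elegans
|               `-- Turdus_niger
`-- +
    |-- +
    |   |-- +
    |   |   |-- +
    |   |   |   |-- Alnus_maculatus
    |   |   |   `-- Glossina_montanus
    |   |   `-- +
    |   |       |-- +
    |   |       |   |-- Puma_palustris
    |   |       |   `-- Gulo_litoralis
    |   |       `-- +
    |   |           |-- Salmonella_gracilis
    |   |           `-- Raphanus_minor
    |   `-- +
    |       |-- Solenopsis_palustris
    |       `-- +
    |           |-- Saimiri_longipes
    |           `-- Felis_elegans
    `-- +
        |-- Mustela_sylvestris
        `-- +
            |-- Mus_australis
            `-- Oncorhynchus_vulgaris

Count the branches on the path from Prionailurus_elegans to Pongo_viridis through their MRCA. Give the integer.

7

The MRCA of Prionailurus_elegans and Pongo_viridis is the node subtending ((((Nyctereutes_brevicauda,Camponotus_palustris),Pongo_viridis),((Klebsiella_sylvestris,Passer_viridis),(Enhydra_nanus,((Rattus_montanus,Pinus_elegans),Anas_bicolor)))),(Corvus_minor,((Hylobates_viridis,Bufo_major),(Prionailurus_elegans,Turdus_niger)))).
From Prionailurus_elegans up to that node: 4 branches. From Pongo_viridis up to the same node: 3 branches. Total: 4 + 3 = 7.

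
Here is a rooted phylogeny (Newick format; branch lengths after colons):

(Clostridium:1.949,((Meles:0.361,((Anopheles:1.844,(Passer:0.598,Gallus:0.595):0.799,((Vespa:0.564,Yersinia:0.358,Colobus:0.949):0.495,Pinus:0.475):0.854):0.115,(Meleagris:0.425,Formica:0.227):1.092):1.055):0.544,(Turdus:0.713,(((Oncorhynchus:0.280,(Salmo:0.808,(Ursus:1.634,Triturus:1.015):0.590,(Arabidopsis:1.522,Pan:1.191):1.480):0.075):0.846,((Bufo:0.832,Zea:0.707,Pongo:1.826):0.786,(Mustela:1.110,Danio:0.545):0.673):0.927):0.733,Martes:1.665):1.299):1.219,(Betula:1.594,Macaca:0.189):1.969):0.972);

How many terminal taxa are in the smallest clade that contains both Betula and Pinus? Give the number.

The MRCA of Betula and Pinus is the node subtending ((Meles,((Anopheles,(Passer,Gallus),((Vespa,Yersinia,Colobus),Pinus)),(Meleagris,Formica))),(Turdus,(((Oncorhynchus,(Salmo,(Ursus,Triturus),(Arabidopsis,Pan))),((Bufo,Zea,Pongo),(Mustela,Danio))),Martes)),(Betula,Macaca)).
That clade contains 25 terminal taxa: Anopheles, Arabidopsis, Betula, Bufo, Colobus, Danio, Formica, Gallus, Macaca, Martes, Meleagris, Meles, Mustela, Oncorhynchus, Pan, Passer, Pinus, Pongo, Salmo, Triturus, Turdus, Ursus, Vespa, Yersinia, Zea.

25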